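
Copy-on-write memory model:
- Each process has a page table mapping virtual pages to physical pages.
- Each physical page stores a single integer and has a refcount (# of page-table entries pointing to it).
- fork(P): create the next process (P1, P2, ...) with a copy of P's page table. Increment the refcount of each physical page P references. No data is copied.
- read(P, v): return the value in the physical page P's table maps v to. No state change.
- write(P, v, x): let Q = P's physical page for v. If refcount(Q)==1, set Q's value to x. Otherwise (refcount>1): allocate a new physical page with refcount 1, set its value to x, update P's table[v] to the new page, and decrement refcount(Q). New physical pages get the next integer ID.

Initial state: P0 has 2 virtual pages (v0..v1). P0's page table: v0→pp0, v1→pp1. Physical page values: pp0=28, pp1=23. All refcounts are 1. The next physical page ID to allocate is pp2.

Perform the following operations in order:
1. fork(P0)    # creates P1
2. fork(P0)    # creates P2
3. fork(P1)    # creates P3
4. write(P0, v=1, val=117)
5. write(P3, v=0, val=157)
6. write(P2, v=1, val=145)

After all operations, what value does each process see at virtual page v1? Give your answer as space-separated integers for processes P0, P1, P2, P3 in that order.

Op 1: fork(P0) -> P1. 2 ppages; refcounts: pp0:2 pp1:2
Op 2: fork(P0) -> P2. 2 ppages; refcounts: pp0:3 pp1:3
Op 3: fork(P1) -> P3. 2 ppages; refcounts: pp0:4 pp1:4
Op 4: write(P0, v1, 117). refcount(pp1)=4>1 -> COPY to pp2. 3 ppages; refcounts: pp0:4 pp1:3 pp2:1
Op 5: write(P3, v0, 157). refcount(pp0)=4>1 -> COPY to pp3. 4 ppages; refcounts: pp0:3 pp1:3 pp2:1 pp3:1
Op 6: write(P2, v1, 145). refcount(pp1)=3>1 -> COPY to pp4. 5 ppages; refcounts: pp0:3 pp1:2 pp2:1 pp3:1 pp4:1
P0: v1 -> pp2 = 117
P1: v1 -> pp1 = 23
P2: v1 -> pp4 = 145
P3: v1 -> pp1 = 23

Answer: 117 23 145 23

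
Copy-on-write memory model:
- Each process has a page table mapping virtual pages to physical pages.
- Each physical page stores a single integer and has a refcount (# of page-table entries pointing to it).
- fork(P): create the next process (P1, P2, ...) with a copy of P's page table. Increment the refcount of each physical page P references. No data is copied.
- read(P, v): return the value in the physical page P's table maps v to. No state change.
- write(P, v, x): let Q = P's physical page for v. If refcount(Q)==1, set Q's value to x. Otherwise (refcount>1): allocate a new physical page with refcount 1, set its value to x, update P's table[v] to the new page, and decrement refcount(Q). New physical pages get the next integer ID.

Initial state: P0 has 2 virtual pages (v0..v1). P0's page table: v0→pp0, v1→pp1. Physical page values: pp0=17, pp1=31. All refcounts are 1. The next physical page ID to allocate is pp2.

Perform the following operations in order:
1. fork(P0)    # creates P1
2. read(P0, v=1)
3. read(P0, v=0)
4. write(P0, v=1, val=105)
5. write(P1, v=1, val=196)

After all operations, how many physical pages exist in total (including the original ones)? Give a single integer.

Answer: 3

Derivation:
Op 1: fork(P0) -> P1. 2 ppages; refcounts: pp0:2 pp1:2
Op 2: read(P0, v1) -> 31. No state change.
Op 3: read(P0, v0) -> 17. No state change.
Op 4: write(P0, v1, 105). refcount(pp1)=2>1 -> COPY to pp2. 3 ppages; refcounts: pp0:2 pp1:1 pp2:1
Op 5: write(P1, v1, 196). refcount(pp1)=1 -> write in place. 3 ppages; refcounts: pp0:2 pp1:1 pp2:1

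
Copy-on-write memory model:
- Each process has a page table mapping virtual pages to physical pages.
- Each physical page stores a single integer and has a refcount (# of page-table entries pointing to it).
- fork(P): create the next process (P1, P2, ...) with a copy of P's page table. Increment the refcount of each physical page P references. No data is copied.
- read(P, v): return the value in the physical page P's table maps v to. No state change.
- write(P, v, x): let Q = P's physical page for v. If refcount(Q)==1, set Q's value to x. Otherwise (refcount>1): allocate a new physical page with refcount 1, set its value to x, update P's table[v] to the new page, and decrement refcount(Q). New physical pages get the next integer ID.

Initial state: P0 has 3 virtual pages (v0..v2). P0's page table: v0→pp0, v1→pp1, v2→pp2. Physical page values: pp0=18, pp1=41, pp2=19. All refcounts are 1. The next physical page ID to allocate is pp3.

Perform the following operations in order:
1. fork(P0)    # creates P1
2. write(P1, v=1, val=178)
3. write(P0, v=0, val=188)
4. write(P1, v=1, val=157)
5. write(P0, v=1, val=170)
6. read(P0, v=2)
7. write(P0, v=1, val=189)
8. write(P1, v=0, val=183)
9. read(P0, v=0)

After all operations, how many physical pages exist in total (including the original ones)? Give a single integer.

Op 1: fork(P0) -> P1. 3 ppages; refcounts: pp0:2 pp1:2 pp2:2
Op 2: write(P1, v1, 178). refcount(pp1)=2>1 -> COPY to pp3. 4 ppages; refcounts: pp0:2 pp1:1 pp2:2 pp3:1
Op 3: write(P0, v0, 188). refcount(pp0)=2>1 -> COPY to pp4. 5 ppages; refcounts: pp0:1 pp1:1 pp2:2 pp3:1 pp4:1
Op 4: write(P1, v1, 157). refcount(pp3)=1 -> write in place. 5 ppages; refcounts: pp0:1 pp1:1 pp2:2 pp3:1 pp4:1
Op 5: write(P0, v1, 170). refcount(pp1)=1 -> write in place. 5 ppages; refcounts: pp0:1 pp1:1 pp2:2 pp3:1 pp4:1
Op 6: read(P0, v2) -> 19. No state change.
Op 7: write(P0, v1, 189). refcount(pp1)=1 -> write in place. 5 ppages; refcounts: pp0:1 pp1:1 pp2:2 pp3:1 pp4:1
Op 8: write(P1, v0, 183). refcount(pp0)=1 -> write in place. 5 ppages; refcounts: pp0:1 pp1:1 pp2:2 pp3:1 pp4:1
Op 9: read(P0, v0) -> 188. No state change.

Answer: 5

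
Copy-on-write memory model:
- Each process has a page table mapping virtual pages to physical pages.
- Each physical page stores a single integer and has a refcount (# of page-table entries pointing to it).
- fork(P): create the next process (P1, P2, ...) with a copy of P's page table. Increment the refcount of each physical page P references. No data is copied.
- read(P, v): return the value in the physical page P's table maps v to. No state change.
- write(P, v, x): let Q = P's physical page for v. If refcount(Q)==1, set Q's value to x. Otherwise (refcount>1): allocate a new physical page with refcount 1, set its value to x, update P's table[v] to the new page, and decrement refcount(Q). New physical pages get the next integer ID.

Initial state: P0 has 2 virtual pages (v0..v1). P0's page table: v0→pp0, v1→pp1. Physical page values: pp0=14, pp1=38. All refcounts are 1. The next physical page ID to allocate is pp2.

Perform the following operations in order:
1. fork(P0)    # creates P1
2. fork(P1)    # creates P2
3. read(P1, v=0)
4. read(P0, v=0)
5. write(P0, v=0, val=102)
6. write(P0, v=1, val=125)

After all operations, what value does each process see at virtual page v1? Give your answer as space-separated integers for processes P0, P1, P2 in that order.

Op 1: fork(P0) -> P1. 2 ppages; refcounts: pp0:2 pp1:2
Op 2: fork(P1) -> P2. 2 ppages; refcounts: pp0:3 pp1:3
Op 3: read(P1, v0) -> 14. No state change.
Op 4: read(P0, v0) -> 14. No state change.
Op 5: write(P0, v0, 102). refcount(pp0)=3>1 -> COPY to pp2. 3 ppages; refcounts: pp0:2 pp1:3 pp2:1
Op 6: write(P0, v1, 125). refcount(pp1)=3>1 -> COPY to pp3. 4 ppages; refcounts: pp0:2 pp1:2 pp2:1 pp3:1
P0: v1 -> pp3 = 125
P1: v1 -> pp1 = 38
P2: v1 -> pp1 = 38

Answer: 125 38 38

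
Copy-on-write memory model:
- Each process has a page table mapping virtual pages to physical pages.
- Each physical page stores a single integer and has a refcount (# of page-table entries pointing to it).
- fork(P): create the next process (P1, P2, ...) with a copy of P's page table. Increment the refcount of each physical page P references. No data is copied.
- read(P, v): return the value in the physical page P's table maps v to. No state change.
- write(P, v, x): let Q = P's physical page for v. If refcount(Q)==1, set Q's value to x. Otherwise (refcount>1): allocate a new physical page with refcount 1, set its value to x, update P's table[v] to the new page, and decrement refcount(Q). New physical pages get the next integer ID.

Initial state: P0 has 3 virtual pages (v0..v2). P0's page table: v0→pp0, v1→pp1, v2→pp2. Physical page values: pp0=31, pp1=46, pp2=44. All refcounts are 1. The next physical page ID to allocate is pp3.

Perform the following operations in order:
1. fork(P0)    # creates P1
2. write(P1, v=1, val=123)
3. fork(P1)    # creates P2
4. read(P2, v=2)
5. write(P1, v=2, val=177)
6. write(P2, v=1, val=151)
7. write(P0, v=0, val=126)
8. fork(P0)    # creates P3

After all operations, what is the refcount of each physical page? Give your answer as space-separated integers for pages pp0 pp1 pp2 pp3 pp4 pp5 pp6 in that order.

Op 1: fork(P0) -> P1. 3 ppages; refcounts: pp0:2 pp1:2 pp2:2
Op 2: write(P1, v1, 123). refcount(pp1)=2>1 -> COPY to pp3. 4 ppages; refcounts: pp0:2 pp1:1 pp2:2 pp3:1
Op 3: fork(P1) -> P2. 4 ppages; refcounts: pp0:3 pp1:1 pp2:3 pp3:2
Op 4: read(P2, v2) -> 44. No state change.
Op 5: write(P1, v2, 177). refcount(pp2)=3>1 -> COPY to pp4. 5 ppages; refcounts: pp0:3 pp1:1 pp2:2 pp3:2 pp4:1
Op 6: write(P2, v1, 151). refcount(pp3)=2>1 -> COPY to pp5. 6 ppages; refcounts: pp0:3 pp1:1 pp2:2 pp3:1 pp4:1 pp5:1
Op 7: write(P0, v0, 126). refcount(pp0)=3>1 -> COPY to pp6. 7 ppages; refcounts: pp0:2 pp1:1 pp2:2 pp3:1 pp4:1 pp5:1 pp6:1
Op 8: fork(P0) -> P3. 7 ppages; refcounts: pp0:2 pp1:2 pp2:3 pp3:1 pp4:1 pp5:1 pp6:2

Answer: 2 2 3 1 1 1 2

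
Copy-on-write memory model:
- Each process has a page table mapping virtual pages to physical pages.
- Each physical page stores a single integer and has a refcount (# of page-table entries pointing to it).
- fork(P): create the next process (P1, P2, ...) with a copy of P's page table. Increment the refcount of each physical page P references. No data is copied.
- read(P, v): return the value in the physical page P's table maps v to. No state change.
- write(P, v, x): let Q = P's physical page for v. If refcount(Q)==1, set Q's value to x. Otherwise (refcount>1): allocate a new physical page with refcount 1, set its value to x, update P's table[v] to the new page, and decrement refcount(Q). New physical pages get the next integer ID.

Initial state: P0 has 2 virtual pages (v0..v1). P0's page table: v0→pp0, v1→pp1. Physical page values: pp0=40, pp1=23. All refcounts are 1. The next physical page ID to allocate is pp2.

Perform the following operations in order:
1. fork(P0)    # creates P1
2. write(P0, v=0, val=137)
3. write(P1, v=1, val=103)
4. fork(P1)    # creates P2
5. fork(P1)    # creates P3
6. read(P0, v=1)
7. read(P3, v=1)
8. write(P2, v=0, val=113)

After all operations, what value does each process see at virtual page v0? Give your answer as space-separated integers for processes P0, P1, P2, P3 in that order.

Op 1: fork(P0) -> P1. 2 ppages; refcounts: pp0:2 pp1:2
Op 2: write(P0, v0, 137). refcount(pp0)=2>1 -> COPY to pp2. 3 ppages; refcounts: pp0:1 pp1:2 pp2:1
Op 3: write(P1, v1, 103). refcount(pp1)=2>1 -> COPY to pp3. 4 ppages; refcounts: pp0:1 pp1:1 pp2:1 pp3:1
Op 4: fork(P1) -> P2. 4 ppages; refcounts: pp0:2 pp1:1 pp2:1 pp3:2
Op 5: fork(P1) -> P3. 4 ppages; refcounts: pp0:3 pp1:1 pp2:1 pp3:3
Op 6: read(P0, v1) -> 23. No state change.
Op 7: read(P3, v1) -> 103. No state change.
Op 8: write(P2, v0, 113). refcount(pp0)=3>1 -> COPY to pp4. 5 ppages; refcounts: pp0:2 pp1:1 pp2:1 pp3:3 pp4:1
P0: v0 -> pp2 = 137
P1: v0 -> pp0 = 40
P2: v0 -> pp4 = 113
P3: v0 -> pp0 = 40

Answer: 137 40 113 40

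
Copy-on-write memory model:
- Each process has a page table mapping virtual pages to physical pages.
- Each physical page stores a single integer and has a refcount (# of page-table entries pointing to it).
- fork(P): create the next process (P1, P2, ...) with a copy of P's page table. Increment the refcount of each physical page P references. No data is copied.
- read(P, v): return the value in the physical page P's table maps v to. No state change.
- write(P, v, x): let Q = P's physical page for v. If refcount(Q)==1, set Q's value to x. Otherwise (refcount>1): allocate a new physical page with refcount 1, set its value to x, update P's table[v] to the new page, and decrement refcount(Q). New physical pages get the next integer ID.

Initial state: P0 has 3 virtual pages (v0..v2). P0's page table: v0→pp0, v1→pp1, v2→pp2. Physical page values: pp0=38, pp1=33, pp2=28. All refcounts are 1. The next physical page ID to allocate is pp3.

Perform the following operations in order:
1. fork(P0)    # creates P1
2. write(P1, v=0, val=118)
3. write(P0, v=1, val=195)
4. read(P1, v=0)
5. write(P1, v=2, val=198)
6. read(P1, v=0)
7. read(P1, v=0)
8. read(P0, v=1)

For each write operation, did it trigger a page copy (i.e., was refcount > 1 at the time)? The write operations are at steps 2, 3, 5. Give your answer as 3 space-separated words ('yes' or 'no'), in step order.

Op 1: fork(P0) -> P1. 3 ppages; refcounts: pp0:2 pp1:2 pp2:2
Op 2: write(P1, v0, 118). refcount(pp0)=2>1 -> COPY to pp3. 4 ppages; refcounts: pp0:1 pp1:2 pp2:2 pp3:1
Op 3: write(P0, v1, 195). refcount(pp1)=2>1 -> COPY to pp4. 5 ppages; refcounts: pp0:1 pp1:1 pp2:2 pp3:1 pp4:1
Op 4: read(P1, v0) -> 118. No state change.
Op 5: write(P1, v2, 198). refcount(pp2)=2>1 -> COPY to pp5. 6 ppages; refcounts: pp0:1 pp1:1 pp2:1 pp3:1 pp4:1 pp5:1
Op 6: read(P1, v0) -> 118. No state change.
Op 7: read(P1, v0) -> 118. No state change.
Op 8: read(P0, v1) -> 195. No state change.

yes yes yes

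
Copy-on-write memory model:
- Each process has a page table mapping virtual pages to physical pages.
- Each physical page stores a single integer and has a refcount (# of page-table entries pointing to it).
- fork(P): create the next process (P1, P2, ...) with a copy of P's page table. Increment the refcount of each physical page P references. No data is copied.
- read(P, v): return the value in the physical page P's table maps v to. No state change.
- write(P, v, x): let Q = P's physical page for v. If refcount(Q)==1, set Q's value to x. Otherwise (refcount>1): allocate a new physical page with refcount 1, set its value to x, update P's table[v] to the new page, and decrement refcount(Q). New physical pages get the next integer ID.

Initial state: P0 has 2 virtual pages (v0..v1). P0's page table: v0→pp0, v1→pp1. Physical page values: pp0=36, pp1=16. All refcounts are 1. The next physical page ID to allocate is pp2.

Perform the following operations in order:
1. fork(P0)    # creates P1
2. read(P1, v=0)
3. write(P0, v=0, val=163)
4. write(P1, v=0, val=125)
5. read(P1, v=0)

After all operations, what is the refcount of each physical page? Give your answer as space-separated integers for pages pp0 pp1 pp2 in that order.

Op 1: fork(P0) -> P1. 2 ppages; refcounts: pp0:2 pp1:2
Op 2: read(P1, v0) -> 36. No state change.
Op 3: write(P0, v0, 163). refcount(pp0)=2>1 -> COPY to pp2. 3 ppages; refcounts: pp0:1 pp1:2 pp2:1
Op 4: write(P1, v0, 125). refcount(pp0)=1 -> write in place. 3 ppages; refcounts: pp0:1 pp1:2 pp2:1
Op 5: read(P1, v0) -> 125. No state change.

Answer: 1 2 1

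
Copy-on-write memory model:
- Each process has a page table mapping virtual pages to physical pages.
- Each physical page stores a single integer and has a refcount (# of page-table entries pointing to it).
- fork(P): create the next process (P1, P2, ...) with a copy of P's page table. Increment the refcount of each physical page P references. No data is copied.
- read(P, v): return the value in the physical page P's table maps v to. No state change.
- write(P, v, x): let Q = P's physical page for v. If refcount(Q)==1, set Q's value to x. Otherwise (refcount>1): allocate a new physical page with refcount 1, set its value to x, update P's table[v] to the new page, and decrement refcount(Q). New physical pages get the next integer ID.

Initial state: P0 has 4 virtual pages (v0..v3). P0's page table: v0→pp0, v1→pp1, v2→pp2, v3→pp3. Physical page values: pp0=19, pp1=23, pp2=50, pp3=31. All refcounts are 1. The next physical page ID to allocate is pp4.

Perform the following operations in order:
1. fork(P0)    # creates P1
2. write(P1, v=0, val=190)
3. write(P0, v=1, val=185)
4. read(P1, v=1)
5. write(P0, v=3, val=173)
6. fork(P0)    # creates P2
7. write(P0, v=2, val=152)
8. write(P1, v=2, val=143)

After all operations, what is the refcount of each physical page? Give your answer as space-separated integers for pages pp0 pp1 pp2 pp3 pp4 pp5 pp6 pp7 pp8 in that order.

Answer: 2 1 1 1 1 2 2 1 1

Derivation:
Op 1: fork(P0) -> P1. 4 ppages; refcounts: pp0:2 pp1:2 pp2:2 pp3:2
Op 2: write(P1, v0, 190). refcount(pp0)=2>1 -> COPY to pp4. 5 ppages; refcounts: pp0:1 pp1:2 pp2:2 pp3:2 pp4:1
Op 3: write(P0, v1, 185). refcount(pp1)=2>1 -> COPY to pp5. 6 ppages; refcounts: pp0:1 pp1:1 pp2:2 pp3:2 pp4:1 pp5:1
Op 4: read(P1, v1) -> 23. No state change.
Op 5: write(P0, v3, 173). refcount(pp3)=2>1 -> COPY to pp6. 7 ppages; refcounts: pp0:1 pp1:1 pp2:2 pp3:1 pp4:1 pp5:1 pp6:1
Op 6: fork(P0) -> P2. 7 ppages; refcounts: pp0:2 pp1:1 pp2:3 pp3:1 pp4:1 pp5:2 pp6:2
Op 7: write(P0, v2, 152). refcount(pp2)=3>1 -> COPY to pp7. 8 ppages; refcounts: pp0:2 pp1:1 pp2:2 pp3:1 pp4:1 pp5:2 pp6:2 pp7:1
Op 8: write(P1, v2, 143). refcount(pp2)=2>1 -> COPY to pp8. 9 ppages; refcounts: pp0:2 pp1:1 pp2:1 pp3:1 pp4:1 pp5:2 pp6:2 pp7:1 pp8:1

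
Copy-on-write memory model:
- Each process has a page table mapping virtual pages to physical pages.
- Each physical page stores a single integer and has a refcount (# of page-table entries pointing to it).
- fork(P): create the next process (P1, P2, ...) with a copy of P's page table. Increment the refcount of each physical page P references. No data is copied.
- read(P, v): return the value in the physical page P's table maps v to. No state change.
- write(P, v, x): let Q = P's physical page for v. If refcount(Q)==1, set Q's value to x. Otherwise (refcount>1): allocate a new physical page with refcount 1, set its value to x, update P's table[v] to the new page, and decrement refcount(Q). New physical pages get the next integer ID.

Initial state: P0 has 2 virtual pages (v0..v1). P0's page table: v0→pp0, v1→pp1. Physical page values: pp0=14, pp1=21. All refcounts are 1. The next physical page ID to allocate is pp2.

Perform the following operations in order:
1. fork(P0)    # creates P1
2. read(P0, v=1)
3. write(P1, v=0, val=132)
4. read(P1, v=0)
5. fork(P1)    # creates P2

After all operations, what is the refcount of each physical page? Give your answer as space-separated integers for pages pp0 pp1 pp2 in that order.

Op 1: fork(P0) -> P1. 2 ppages; refcounts: pp0:2 pp1:2
Op 2: read(P0, v1) -> 21. No state change.
Op 3: write(P1, v0, 132). refcount(pp0)=2>1 -> COPY to pp2. 3 ppages; refcounts: pp0:1 pp1:2 pp2:1
Op 4: read(P1, v0) -> 132. No state change.
Op 5: fork(P1) -> P2. 3 ppages; refcounts: pp0:1 pp1:3 pp2:2

Answer: 1 3 2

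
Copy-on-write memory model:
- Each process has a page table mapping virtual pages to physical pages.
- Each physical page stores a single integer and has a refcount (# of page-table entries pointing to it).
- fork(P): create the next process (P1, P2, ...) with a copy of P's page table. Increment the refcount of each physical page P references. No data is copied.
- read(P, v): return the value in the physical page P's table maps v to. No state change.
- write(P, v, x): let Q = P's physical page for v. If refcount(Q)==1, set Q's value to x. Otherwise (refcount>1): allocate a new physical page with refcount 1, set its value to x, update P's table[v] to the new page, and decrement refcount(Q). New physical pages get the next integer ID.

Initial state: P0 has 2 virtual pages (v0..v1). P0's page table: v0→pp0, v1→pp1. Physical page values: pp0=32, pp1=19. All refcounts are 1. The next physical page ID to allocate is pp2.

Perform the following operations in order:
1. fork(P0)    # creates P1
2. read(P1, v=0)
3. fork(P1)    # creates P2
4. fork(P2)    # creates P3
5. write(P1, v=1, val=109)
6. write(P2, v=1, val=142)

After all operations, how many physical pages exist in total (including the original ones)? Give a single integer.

Answer: 4

Derivation:
Op 1: fork(P0) -> P1. 2 ppages; refcounts: pp0:2 pp1:2
Op 2: read(P1, v0) -> 32. No state change.
Op 3: fork(P1) -> P2. 2 ppages; refcounts: pp0:3 pp1:3
Op 4: fork(P2) -> P3. 2 ppages; refcounts: pp0:4 pp1:4
Op 5: write(P1, v1, 109). refcount(pp1)=4>1 -> COPY to pp2. 3 ppages; refcounts: pp0:4 pp1:3 pp2:1
Op 6: write(P2, v1, 142). refcount(pp1)=3>1 -> COPY to pp3. 4 ppages; refcounts: pp0:4 pp1:2 pp2:1 pp3:1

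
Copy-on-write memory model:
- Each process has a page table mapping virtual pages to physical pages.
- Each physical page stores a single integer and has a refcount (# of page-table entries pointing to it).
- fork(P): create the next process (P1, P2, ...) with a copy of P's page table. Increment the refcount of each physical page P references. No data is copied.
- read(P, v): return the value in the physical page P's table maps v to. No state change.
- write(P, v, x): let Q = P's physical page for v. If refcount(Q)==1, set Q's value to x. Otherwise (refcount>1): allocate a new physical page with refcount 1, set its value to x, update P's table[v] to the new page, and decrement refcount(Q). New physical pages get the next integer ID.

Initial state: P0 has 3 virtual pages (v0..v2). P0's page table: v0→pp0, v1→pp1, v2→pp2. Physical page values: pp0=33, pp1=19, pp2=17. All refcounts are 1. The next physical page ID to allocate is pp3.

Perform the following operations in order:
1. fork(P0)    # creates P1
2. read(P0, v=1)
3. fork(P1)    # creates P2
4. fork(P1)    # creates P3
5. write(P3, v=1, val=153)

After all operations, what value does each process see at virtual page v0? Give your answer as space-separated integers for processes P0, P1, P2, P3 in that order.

Answer: 33 33 33 33

Derivation:
Op 1: fork(P0) -> P1. 3 ppages; refcounts: pp0:2 pp1:2 pp2:2
Op 2: read(P0, v1) -> 19. No state change.
Op 3: fork(P1) -> P2. 3 ppages; refcounts: pp0:3 pp1:3 pp2:3
Op 4: fork(P1) -> P3. 3 ppages; refcounts: pp0:4 pp1:4 pp2:4
Op 5: write(P3, v1, 153). refcount(pp1)=4>1 -> COPY to pp3. 4 ppages; refcounts: pp0:4 pp1:3 pp2:4 pp3:1
P0: v0 -> pp0 = 33
P1: v0 -> pp0 = 33
P2: v0 -> pp0 = 33
P3: v0 -> pp0 = 33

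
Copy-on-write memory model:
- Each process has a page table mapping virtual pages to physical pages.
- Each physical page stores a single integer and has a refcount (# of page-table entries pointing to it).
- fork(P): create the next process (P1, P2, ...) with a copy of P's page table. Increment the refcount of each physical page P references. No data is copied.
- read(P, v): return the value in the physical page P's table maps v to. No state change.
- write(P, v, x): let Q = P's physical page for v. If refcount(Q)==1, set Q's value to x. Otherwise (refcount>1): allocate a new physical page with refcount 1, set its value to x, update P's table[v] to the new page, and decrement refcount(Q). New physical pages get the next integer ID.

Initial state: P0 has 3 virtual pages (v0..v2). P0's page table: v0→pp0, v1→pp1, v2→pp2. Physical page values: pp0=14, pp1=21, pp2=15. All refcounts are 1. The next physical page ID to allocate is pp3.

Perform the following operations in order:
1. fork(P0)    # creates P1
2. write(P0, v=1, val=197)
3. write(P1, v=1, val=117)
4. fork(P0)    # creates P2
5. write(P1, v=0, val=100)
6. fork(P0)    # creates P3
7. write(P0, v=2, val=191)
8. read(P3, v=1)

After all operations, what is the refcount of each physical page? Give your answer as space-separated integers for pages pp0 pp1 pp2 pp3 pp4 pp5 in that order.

Op 1: fork(P0) -> P1. 3 ppages; refcounts: pp0:2 pp1:2 pp2:2
Op 2: write(P0, v1, 197). refcount(pp1)=2>1 -> COPY to pp3. 4 ppages; refcounts: pp0:2 pp1:1 pp2:2 pp3:1
Op 3: write(P1, v1, 117). refcount(pp1)=1 -> write in place. 4 ppages; refcounts: pp0:2 pp1:1 pp2:2 pp3:1
Op 4: fork(P0) -> P2. 4 ppages; refcounts: pp0:3 pp1:1 pp2:3 pp3:2
Op 5: write(P1, v0, 100). refcount(pp0)=3>1 -> COPY to pp4. 5 ppages; refcounts: pp0:2 pp1:1 pp2:3 pp3:2 pp4:1
Op 6: fork(P0) -> P3. 5 ppages; refcounts: pp0:3 pp1:1 pp2:4 pp3:3 pp4:1
Op 7: write(P0, v2, 191). refcount(pp2)=4>1 -> COPY to pp5. 6 ppages; refcounts: pp0:3 pp1:1 pp2:3 pp3:3 pp4:1 pp5:1
Op 8: read(P3, v1) -> 197. No state change.

Answer: 3 1 3 3 1 1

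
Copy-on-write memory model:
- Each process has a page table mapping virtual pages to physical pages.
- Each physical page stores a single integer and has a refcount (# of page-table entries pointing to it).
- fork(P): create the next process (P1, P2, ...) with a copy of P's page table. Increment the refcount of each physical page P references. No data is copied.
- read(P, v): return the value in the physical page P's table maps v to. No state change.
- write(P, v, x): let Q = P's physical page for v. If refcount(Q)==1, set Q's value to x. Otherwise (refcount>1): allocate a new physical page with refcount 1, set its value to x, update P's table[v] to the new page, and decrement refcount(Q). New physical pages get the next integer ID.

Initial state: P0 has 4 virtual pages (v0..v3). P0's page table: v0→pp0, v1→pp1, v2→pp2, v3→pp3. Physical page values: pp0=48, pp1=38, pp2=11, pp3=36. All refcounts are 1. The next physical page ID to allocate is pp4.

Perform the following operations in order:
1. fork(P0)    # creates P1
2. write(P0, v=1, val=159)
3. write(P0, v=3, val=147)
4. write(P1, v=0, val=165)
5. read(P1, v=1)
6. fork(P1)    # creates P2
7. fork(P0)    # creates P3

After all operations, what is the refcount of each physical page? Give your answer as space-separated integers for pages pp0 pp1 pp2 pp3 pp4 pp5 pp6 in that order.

Answer: 2 2 4 2 2 2 2

Derivation:
Op 1: fork(P0) -> P1. 4 ppages; refcounts: pp0:2 pp1:2 pp2:2 pp3:2
Op 2: write(P0, v1, 159). refcount(pp1)=2>1 -> COPY to pp4. 5 ppages; refcounts: pp0:2 pp1:1 pp2:2 pp3:2 pp4:1
Op 3: write(P0, v3, 147). refcount(pp3)=2>1 -> COPY to pp5. 6 ppages; refcounts: pp0:2 pp1:1 pp2:2 pp3:1 pp4:1 pp5:1
Op 4: write(P1, v0, 165). refcount(pp0)=2>1 -> COPY to pp6. 7 ppages; refcounts: pp0:1 pp1:1 pp2:2 pp3:1 pp4:1 pp5:1 pp6:1
Op 5: read(P1, v1) -> 38. No state change.
Op 6: fork(P1) -> P2. 7 ppages; refcounts: pp0:1 pp1:2 pp2:3 pp3:2 pp4:1 pp5:1 pp6:2
Op 7: fork(P0) -> P3. 7 ppages; refcounts: pp0:2 pp1:2 pp2:4 pp3:2 pp4:2 pp5:2 pp6:2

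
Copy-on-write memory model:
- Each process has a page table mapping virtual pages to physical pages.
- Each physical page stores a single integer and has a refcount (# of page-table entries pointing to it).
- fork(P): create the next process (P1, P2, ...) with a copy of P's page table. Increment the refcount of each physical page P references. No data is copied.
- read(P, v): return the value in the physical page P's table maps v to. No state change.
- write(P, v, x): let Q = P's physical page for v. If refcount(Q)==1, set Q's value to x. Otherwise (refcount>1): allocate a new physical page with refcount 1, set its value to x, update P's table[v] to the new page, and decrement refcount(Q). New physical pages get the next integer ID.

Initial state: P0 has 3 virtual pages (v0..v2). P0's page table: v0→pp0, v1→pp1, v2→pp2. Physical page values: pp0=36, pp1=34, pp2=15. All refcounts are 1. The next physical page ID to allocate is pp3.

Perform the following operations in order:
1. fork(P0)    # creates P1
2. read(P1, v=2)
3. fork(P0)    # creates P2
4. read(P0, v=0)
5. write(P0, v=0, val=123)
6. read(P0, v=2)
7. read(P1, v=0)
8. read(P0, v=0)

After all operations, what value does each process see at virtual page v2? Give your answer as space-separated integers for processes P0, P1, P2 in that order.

Op 1: fork(P0) -> P1. 3 ppages; refcounts: pp0:2 pp1:2 pp2:2
Op 2: read(P1, v2) -> 15. No state change.
Op 3: fork(P0) -> P2. 3 ppages; refcounts: pp0:3 pp1:3 pp2:3
Op 4: read(P0, v0) -> 36. No state change.
Op 5: write(P0, v0, 123). refcount(pp0)=3>1 -> COPY to pp3. 4 ppages; refcounts: pp0:2 pp1:3 pp2:3 pp3:1
Op 6: read(P0, v2) -> 15. No state change.
Op 7: read(P1, v0) -> 36. No state change.
Op 8: read(P0, v0) -> 123. No state change.
P0: v2 -> pp2 = 15
P1: v2 -> pp2 = 15
P2: v2 -> pp2 = 15

Answer: 15 15 15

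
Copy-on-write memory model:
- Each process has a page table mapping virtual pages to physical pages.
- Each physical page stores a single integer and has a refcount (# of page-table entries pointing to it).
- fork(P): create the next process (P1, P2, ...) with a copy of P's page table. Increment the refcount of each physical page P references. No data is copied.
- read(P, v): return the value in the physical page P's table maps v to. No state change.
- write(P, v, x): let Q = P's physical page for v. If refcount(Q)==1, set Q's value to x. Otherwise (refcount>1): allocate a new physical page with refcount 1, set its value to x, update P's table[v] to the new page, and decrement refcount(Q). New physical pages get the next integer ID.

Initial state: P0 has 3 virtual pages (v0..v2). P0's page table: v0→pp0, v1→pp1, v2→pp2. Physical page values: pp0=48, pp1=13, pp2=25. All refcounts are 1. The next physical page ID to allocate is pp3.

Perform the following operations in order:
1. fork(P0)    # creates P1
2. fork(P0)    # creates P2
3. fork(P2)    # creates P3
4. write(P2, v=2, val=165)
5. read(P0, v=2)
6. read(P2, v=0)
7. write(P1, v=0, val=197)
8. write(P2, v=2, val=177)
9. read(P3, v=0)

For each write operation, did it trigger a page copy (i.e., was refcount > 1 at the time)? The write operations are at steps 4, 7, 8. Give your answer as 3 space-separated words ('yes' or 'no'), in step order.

Op 1: fork(P0) -> P1. 3 ppages; refcounts: pp0:2 pp1:2 pp2:2
Op 2: fork(P0) -> P2. 3 ppages; refcounts: pp0:3 pp1:3 pp2:3
Op 3: fork(P2) -> P3. 3 ppages; refcounts: pp0:4 pp1:4 pp2:4
Op 4: write(P2, v2, 165). refcount(pp2)=4>1 -> COPY to pp3. 4 ppages; refcounts: pp0:4 pp1:4 pp2:3 pp3:1
Op 5: read(P0, v2) -> 25. No state change.
Op 6: read(P2, v0) -> 48. No state change.
Op 7: write(P1, v0, 197). refcount(pp0)=4>1 -> COPY to pp4. 5 ppages; refcounts: pp0:3 pp1:4 pp2:3 pp3:1 pp4:1
Op 8: write(P2, v2, 177). refcount(pp3)=1 -> write in place. 5 ppages; refcounts: pp0:3 pp1:4 pp2:3 pp3:1 pp4:1
Op 9: read(P3, v0) -> 48. No state change.

yes yes no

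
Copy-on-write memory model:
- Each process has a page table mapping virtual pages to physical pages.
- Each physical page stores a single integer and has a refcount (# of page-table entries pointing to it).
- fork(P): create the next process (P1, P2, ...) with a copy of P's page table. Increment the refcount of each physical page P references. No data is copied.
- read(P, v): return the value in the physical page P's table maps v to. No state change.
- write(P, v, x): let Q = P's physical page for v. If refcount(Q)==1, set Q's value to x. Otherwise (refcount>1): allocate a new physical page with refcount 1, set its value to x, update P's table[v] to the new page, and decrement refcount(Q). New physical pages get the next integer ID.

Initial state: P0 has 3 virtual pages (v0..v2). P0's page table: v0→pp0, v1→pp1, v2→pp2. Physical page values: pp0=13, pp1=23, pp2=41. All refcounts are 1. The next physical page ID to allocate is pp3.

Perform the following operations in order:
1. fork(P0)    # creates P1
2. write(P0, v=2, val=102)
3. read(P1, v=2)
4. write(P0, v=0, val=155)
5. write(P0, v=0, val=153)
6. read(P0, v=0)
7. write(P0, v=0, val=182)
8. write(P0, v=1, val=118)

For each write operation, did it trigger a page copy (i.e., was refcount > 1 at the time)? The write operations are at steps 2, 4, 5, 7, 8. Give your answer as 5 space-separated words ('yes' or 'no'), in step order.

Op 1: fork(P0) -> P1. 3 ppages; refcounts: pp0:2 pp1:2 pp2:2
Op 2: write(P0, v2, 102). refcount(pp2)=2>1 -> COPY to pp3. 4 ppages; refcounts: pp0:2 pp1:2 pp2:1 pp3:1
Op 3: read(P1, v2) -> 41. No state change.
Op 4: write(P0, v0, 155). refcount(pp0)=2>1 -> COPY to pp4. 5 ppages; refcounts: pp0:1 pp1:2 pp2:1 pp3:1 pp4:1
Op 5: write(P0, v0, 153). refcount(pp4)=1 -> write in place. 5 ppages; refcounts: pp0:1 pp1:2 pp2:1 pp3:1 pp4:1
Op 6: read(P0, v0) -> 153. No state change.
Op 7: write(P0, v0, 182). refcount(pp4)=1 -> write in place. 5 ppages; refcounts: pp0:1 pp1:2 pp2:1 pp3:1 pp4:1
Op 8: write(P0, v1, 118). refcount(pp1)=2>1 -> COPY to pp5. 6 ppages; refcounts: pp0:1 pp1:1 pp2:1 pp3:1 pp4:1 pp5:1

yes yes no no yes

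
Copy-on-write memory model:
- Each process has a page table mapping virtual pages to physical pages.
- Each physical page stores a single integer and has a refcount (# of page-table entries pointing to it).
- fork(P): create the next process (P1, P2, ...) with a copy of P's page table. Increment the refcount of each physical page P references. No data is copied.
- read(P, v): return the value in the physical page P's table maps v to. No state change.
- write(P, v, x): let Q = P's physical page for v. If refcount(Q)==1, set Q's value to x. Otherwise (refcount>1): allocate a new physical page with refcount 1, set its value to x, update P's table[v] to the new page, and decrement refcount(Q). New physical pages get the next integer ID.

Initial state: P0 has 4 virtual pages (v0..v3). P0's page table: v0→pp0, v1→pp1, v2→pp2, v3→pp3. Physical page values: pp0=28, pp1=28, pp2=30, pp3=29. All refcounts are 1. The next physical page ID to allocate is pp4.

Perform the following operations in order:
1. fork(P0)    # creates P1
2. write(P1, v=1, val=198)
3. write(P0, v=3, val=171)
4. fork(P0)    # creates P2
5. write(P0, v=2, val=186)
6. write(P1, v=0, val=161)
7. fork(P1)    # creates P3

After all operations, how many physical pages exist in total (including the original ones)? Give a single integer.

Answer: 8

Derivation:
Op 1: fork(P0) -> P1. 4 ppages; refcounts: pp0:2 pp1:2 pp2:2 pp3:2
Op 2: write(P1, v1, 198). refcount(pp1)=2>1 -> COPY to pp4. 5 ppages; refcounts: pp0:2 pp1:1 pp2:2 pp3:2 pp4:1
Op 3: write(P0, v3, 171). refcount(pp3)=2>1 -> COPY to pp5. 6 ppages; refcounts: pp0:2 pp1:1 pp2:2 pp3:1 pp4:1 pp5:1
Op 4: fork(P0) -> P2. 6 ppages; refcounts: pp0:3 pp1:2 pp2:3 pp3:1 pp4:1 pp5:2
Op 5: write(P0, v2, 186). refcount(pp2)=3>1 -> COPY to pp6. 7 ppages; refcounts: pp0:3 pp1:2 pp2:2 pp3:1 pp4:1 pp5:2 pp6:1
Op 6: write(P1, v0, 161). refcount(pp0)=3>1 -> COPY to pp7. 8 ppages; refcounts: pp0:2 pp1:2 pp2:2 pp3:1 pp4:1 pp5:2 pp6:1 pp7:1
Op 7: fork(P1) -> P3. 8 ppages; refcounts: pp0:2 pp1:2 pp2:3 pp3:2 pp4:2 pp5:2 pp6:1 pp7:2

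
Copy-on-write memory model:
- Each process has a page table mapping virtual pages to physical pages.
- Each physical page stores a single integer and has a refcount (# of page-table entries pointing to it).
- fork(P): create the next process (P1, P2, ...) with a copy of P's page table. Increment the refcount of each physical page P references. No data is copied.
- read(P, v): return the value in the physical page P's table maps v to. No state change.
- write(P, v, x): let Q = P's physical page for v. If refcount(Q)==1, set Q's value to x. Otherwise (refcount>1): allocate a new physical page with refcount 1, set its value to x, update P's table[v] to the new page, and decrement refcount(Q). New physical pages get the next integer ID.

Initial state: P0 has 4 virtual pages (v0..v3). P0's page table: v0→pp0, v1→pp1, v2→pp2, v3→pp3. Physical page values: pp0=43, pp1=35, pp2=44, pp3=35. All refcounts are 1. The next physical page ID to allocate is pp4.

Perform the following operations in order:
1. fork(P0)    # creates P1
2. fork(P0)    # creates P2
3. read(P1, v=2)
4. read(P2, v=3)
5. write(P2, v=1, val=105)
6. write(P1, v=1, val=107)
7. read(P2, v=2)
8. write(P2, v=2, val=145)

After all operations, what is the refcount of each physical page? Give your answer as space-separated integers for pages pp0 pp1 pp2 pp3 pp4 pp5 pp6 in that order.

Op 1: fork(P0) -> P1. 4 ppages; refcounts: pp0:2 pp1:2 pp2:2 pp3:2
Op 2: fork(P0) -> P2. 4 ppages; refcounts: pp0:3 pp1:3 pp2:3 pp3:3
Op 3: read(P1, v2) -> 44. No state change.
Op 4: read(P2, v3) -> 35. No state change.
Op 5: write(P2, v1, 105). refcount(pp1)=3>1 -> COPY to pp4. 5 ppages; refcounts: pp0:3 pp1:2 pp2:3 pp3:3 pp4:1
Op 6: write(P1, v1, 107). refcount(pp1)=2>1 -> COPY to pp5. 6 ppages; refcounts: pp0:3 pp1:1 pp2:3 pp3:3 pp4:1 pp5:1
Op 7: read(P2, v2) -> 44. No state change.
Op 8: write(P2, v2, 145). refcount(pp2)=3>1 -> COPY to pp6. 7 ppages; refcounts: pp0:3 pp1:1 pp2:2 pp3:3 pp4:1 pp5:1 pp6:1

Answer: 3 1 2 3 1 1 1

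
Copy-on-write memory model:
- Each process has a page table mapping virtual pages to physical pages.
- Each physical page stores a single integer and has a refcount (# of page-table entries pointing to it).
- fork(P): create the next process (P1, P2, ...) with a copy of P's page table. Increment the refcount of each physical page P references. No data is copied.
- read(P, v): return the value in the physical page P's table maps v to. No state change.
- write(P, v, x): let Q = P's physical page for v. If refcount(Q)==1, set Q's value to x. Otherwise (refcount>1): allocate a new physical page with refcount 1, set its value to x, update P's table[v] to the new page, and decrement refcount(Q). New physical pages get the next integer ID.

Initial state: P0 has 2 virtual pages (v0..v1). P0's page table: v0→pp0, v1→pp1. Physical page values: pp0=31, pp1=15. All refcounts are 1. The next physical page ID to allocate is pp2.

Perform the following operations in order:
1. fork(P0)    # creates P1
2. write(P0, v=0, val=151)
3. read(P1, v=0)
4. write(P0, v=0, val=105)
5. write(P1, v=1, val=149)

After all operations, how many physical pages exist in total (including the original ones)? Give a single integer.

Op 1: fork(P0) -> P1. 2 ppages; refcounts: pp0:2 pp1:2
Op 2: write(P0, v0, 151). refcount(pp0)=2>1 -> COPY to pp2. 3 ppages; refcounts: pp0:1 pp1:2 pp2:1
Op 3: read(P1, v0) -> 31. No state change.
Op 4: write(P0, v0, 105). refcount(pp2)=1 -> write in place. 3 ppages; refcounts: pp0:1 pp1:2 pp2:1
Op 5: write(P1, v1, 149). refcount(pp1)=2>1 -> COPY to pp3. 4 ppages; refcounts: pp0:1 pp1:1 pp2:1 pp3:1

Answer: 4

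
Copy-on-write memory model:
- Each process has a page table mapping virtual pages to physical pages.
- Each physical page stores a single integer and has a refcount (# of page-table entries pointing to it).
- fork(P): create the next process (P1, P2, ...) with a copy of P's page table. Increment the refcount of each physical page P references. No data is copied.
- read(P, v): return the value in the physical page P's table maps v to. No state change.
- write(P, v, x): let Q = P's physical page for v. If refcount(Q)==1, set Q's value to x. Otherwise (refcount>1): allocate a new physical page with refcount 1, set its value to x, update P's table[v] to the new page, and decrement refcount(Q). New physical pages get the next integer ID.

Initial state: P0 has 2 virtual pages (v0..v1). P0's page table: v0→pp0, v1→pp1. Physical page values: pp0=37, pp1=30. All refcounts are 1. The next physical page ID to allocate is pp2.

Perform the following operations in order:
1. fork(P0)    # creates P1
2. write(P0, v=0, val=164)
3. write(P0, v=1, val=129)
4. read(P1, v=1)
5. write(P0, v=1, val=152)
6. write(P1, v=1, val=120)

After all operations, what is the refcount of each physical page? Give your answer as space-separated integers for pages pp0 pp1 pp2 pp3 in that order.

Answer: 1 1 1 1

Derivation:
Op 1: fork(P0) -> P1. 2 ppages; refcounts: pp0:2 pp1:2
Op 2: write(P0, v0, 164). refcount(pp0)=2>1 -> COPY to pp2. 3 ppages; refcounts: pp0:1 pp1:2 pp2:1
Op 3: write(P0, v1, 129). refcount(pp1)=2>1 -> COPY to pp3. 4 ppages; refcounts: pp0:1 pp1:1 pp2:1 pp3:1
Op 4: read(P1, v1) -> 30. No state change.
Op 5: write(P0, v1, 152). refcount(pp3)=1 -> write in place. 4 ppages; refcounts: pp0:1 pp1:1 pp2:1 pp3:1
Op 6: write(P1, v1, 120). refcount(pp1)=1 -> write in place. 4 ppages; refcounts: pp0:1 pp1:1 pp2:1 pp3:1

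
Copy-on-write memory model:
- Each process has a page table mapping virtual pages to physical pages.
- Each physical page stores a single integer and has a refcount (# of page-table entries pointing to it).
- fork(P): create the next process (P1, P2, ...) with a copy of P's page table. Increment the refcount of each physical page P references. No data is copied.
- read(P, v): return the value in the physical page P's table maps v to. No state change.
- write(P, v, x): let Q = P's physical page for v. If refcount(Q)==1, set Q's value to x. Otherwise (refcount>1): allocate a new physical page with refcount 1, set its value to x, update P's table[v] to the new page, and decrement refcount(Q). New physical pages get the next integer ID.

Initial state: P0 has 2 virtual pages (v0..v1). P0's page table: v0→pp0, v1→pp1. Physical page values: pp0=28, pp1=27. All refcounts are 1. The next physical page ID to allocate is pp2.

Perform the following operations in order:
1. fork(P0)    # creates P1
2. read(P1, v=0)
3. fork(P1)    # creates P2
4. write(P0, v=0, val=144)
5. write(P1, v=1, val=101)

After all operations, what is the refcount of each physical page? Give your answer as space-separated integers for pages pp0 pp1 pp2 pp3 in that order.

Answer: 2 2 1 1

Derivation:
Op 1: fork(P0) -> P1. 2 ppages; refcounts: pp0:2 pp1:2
Op 2: read(P1, v0) -> 28. No state change.
Op 3: fork(P1) -> P2. 2 ppages; refcounts: pp0:3 pp1:3
Op 4: write(P0, v0, 144). refcount(pp0)=3>1 -> COPY to pp2. 3 ppages; refcounts: pp0:2 pp1:3 pp2:1
Op 5: write(P1, v1, 101). refcount(pp1)=3>1 -> COPY to pp3. 4 ppages; refcounts: pp0:2 pp1:2 pp2:1 pp3:1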